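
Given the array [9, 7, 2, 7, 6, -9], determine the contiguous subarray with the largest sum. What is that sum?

Using Kadane's algorithm on [9, 7, 2, 7, 6, -9]:

Scanning through the array:
Position 1 (value 7): max_ending_here = 16, max_so_far = 16
Position 2 (value 2): max_ending_here = 18, max_so_far = 18
Position 3 (value 7): max_ending_here = 25, max_so_far = 25
Position 4 (value 6): max_ending_here = 31, max_so_far = 31
Position 5 (value -9): max_ending_here = 22, max_so_far = 31

Maximum subarray: [9, 7, 2, 7, 6]
Maximum sum: 31

The maximum subarray is [9, 7, 2, 7, 6] with sum 31. This subarray runs from index 0 to index 4.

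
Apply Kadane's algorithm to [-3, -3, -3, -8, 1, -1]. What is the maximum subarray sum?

Using Kadane's algorithm on [-3, -3, -3, -8, 1, -1]:

Scanning through the array:
Position 1 (value -3): max_ending_here = -3, max_so_far = -3
Position 2 (value -3): max_ending_here = -3, max_so_far = -3
Position 3 (value -8): max_ending_here = -8, max_so_far = -3
Position 4 (value 1): max_ending_here = 1, max_so_far = 1
Position 5 (value -1): max_ending_here = 0, max_so_far = 1

Maximum subarray: [1]
Maximum sum: 1

The maximum subarray is [1] with sum 1. This subarray runs from index 4 to index 4.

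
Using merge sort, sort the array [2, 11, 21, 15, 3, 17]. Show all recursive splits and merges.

Merge sort trace:

Split: [2, 11, 21, 15, 3, 17] -> [2, 11, 21] and [15, 3, 17]
  Split: [2, 11, 21] -> [2] and [11, 21]
    Split: [11, 21] -> [11] and [21]
    Merge: [11] + [21] -> [11, 21]
  Merge: [2] + [11, 21] -> [2, 11, 21]
  Split: [15, 3, 17] -> [15] and [3, 17]
    Split: [3, 17] -> [3] and [17]
    Merge: [3] + [17] -> [3, 17]
  Merge: [15] + [3, 17] -> [3, 15, 17]
Merge: [2, 11, 21] + [3, 15, 17] -> [2, 3, 11, 15, 17, 21]

Final sorted array: [2, 3, 11, 15, 17, 21]

The merge sort proceeds by recursively splitting the array and merging sorted halves.
After all merges, the sorted array is [2, 3, 11, 15, 17, 21].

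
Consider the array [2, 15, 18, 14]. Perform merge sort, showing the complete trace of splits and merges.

Merge sort trace:

Split: [2, 15, 18, 14] -> [2, 15] and [18, 14]
  Split: [2, 15] -> [2] and [15]
  Merge: [2] + [15] -> [2, 15]
  Split: [18, 14] -> [18] and [14]
  Merge: [18] + [14] -> [14, 18]
Merge: [2, 15] + [14, 18] -> [2, 14, 15, 18]

Final sorted array: [2, 14, 15, 18]

The merge sort proceeds by recursively splitting the array and merging sorted halves.
After all merges, the sorted array is [2, 14, 15, 18].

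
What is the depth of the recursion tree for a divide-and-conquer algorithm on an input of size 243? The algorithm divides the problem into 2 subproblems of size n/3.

For divide and conquer with division factor 3:

Problem sizes at each level:
Level 0: 243
Level 1: 81
Level 2: 27
Level 3: 9
Level 4: 3
Level 5: 1

The root is level 0 and the size-1 base case is level 5 (the tree spans levels 0 through 5, i.e. 6 levels counting the root), so the depth is the number of divisions: log_3(243) = 5

The recursion tree depth is log_3(243) = 5. At each level, the problem size is divided by 3, so it takes 5 divisions to reduce to a base case of size 1. The algorithm makes 2 recursive calls at each level.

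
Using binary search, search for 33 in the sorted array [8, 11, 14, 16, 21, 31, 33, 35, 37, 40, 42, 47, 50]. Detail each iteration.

Binary search for 33 in [8, 11, 14, 16, 21, 31, 33, 35, 37, 40, 42, 47, 50]:

lo=0, hi=12, mid=6, arr[mid]=33 -> Found target at index 6!

Binary search finds 33 at index 6 after 1 comparisons. The search repeatedly halves the search space by comparing with the middle element.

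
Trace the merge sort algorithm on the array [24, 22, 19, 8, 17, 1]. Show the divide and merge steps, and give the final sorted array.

Merge sort trace:

Split: [24, 22, 19, 8, 17, 1] -> [24, 22, 19] and [8, 17, 1]
  Split: [24, 22, 19] -> [24] and [22, 19]
    Split: [22, 19] -> [22] and [19]
    Merge: [22] + [19] -> [19, 22]
  Merge: [24] + [19, 22] -> [19, 22, 24]
  Split: [8, 17, 1] -> [8] and [17, 1]
    Split: [17, 1] -> [17] and [1]
    Merge: [17] + [1] -> [1, 17]
  Merge: [8] + [1, 17] -> [1, 8, 17]
Merge: [19, 22, 24] + [1, 8, 17] -> [1, 8, 17, 19, 22, 24]

Final sorted array: [1, 8, 17, 19, 22, 24]

The merge sort proceeds by recursively splitting the array and merging sorted halves.
After all merges, the sorted array is [1, 8, 17, 19, 22, 24].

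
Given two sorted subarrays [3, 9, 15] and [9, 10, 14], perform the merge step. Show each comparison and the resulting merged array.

Merging process:

Compare 3 vs 9: take 3 from left. Merged: [3]
Compare 9 vs 9: take 9 from left. Merged: [3, 9]
Compare 15 vs 9: take 9 from right. Merged: [3, 9, 9]
Compare 15 vs 10: take 10 from right. Merged: [3, 9, 9, 10]
Compare 15 vs 14: take 14 from right. Merged: [3, 9, 9, 10, 14]
Append remaining from left: [15]. Merged: [3, 9, 9, 10, 14, 15]

Final merged array: [3, 9, 9, 10, 14, 15]
Total comparisons: 5

The merged array is [3, 9, 9, 10, 14, 15], requiring 5 comparisons. The merge step runs in O(n) time where n is the total number of elements.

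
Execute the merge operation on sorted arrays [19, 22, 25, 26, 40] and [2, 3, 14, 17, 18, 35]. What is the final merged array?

Merging process:

Compare 19 vs 2: take 2 from right. Merged: [2]
Compare 19 vs 3: take 3 from right. Merged: [2, 3]
Compare 19 vs 14: take 14 from right. Merged: [2, 3, 14]
Compare 19 vs 17: take 17 from right. Merged: [2, 3, 14, 17]
Compare 19 vs 18: take 18 from right. Merged: [2, 3, 14, 17, 18]
Compare 19 vs 35: take 19 from left. Merged: [2, 3, 14, 17, 18, 19]
Compare 22 vs 35: take 22 from left. Merged: [2, 3, 14, 17, 18, 19, 22]
Compare 25 vs 35: take 25 from left. Merged: [2, 3, 14, 17, 18, 19, 22, 25]
Compare 26 vs 35: take 26 from left. Merged: [2, 3, 14, 17, 18, 19, 22, 25, 26]
Compare 40 vs 35: take 35 from right. Merged: [2, 3, 14, 17, 18, 19, 22, 25, 26, 35]
Append remaining from left: [40]. Merged: [2, 3, 14, 17, 18, 19, 22, 25, 26, 35, 40]

Final merged array: [2, 3, 14, 17, 18, 19, 22, 25, 26, 35, 40]
Total comparisons: 10

The merged array is [2, 3, 14, 17, 18, 19, 22, 25, 26, 35, 40], requiring 10 comparisons. The merge step runs in O(n) time where n is the total number of elements.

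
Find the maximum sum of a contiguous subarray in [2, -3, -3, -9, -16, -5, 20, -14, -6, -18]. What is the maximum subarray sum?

Using Kadane's algorithm on [2, -3, -3, -9, -16, -5, 20, -14, -6, -18]:

Scanning through the array:
Position 1 (value -3): max_ending_here = -1, max_so_far = 2
Position 2 (value -3): max_ending_here = -3, max_so_far = 2
Position 3 (value -9): max_ending_here = -9, max_so_far = 2
Position 4 (value -16): max_ending_here = -16, max_so_far = 2
Position 5 (value -5): max_ending_here = -5, max_so_far = 2
Position 6 (value 20): max_ending_here = 20, max_so_far = 20
Position 7 (value -14): max_ending_here = 6, max_so_far = 20
Position 8 (value -6): max_ending_here = 0, max_so_far = 20
Position 9 (value -18): max_ending_here = -18, max_so_far = 20

Maximum subarray: [20]
Maximum sum: 20

The maximum subarray is [20] with sum 20. This subarray runs from index 6 to index 6.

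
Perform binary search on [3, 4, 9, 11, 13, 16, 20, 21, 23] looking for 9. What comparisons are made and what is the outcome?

Binary search for 9 in [3, 4, 9, 11, 13, 16, 20, 21, 23]:

lo=0, hi=8, mid=4, arr[mid]=13 -> 13 > 9, search left half
lo=0, hi=3, mid=1, arr[mid]=4 -> 4 < 9, search right half
lo=2, hi=3, mid=2, arr[mid]=9 -> Found target at index 2!

Binary search finds 9 at index 2 after 3 comparisons. The search repeatedly halves the search space by comparing with the middle element.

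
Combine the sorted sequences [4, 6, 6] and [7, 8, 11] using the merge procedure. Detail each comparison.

Merging process:

Compare 4 vs 7: take 4 from left. Merged: [4]
Compare 6 vs 7: take 6 from left. Merged: [4, 6]
Compare 6 vs 7: take 6 from left. Merged: [4, 6, 6]
Append remaining from right: [7, 8, 11]. Merged: [4, 6, 6, 7, 8, 11]

Final merged array: [4, 6, 6, 7, 8, 11]
Total comparisons: 3

The merged array is [4, 6, 6, 7, 8, 11], requiring 3 comparisons. The merge step runs in O(n) time where n is the total number of elements.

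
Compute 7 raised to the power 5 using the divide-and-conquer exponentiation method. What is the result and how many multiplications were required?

Computing 7^5 by squaring (build up from 7^1; each line after the first costs one multiplication):

7^1 = 7
7^2 = (7^1)^2 = 7^2 = 49
7^4 = (7^2)^2 = 49^2 = 2401
7^5 = 7 * 7^4 = 7 * 2401 = 16807

Result: 16807
Multiplications needed: 3 (3 lines after 7^1)

7^5 = 16807. Using exponentiation by squaring, this requires 3 multiplications. The key idea: if the exponent is even, square the half-power; if odd, multiply by the base once.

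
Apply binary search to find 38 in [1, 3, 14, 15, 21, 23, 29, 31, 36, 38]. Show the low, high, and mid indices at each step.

Binary search for 38 in [1, 3, 14, 15, 21, 23, 29, 31, 36, 38]:

lo=0, hi=9, mid=4, arr[mid]=21 -> 21 < 38, search right half
lo=5, hi=9, mid=7, arr[mid]=31 -> 31 < 38, search right half
lo=8, hi=9, mid=8, arr[mid]=36 -> 36 < 38, search right half
lo=9, hi=9, mid=9, arr[mid]=38 -> Found target at index 9!

Binary search finds 38 at index 9 after 4 comparisons. The search repeatedly halves the search space by comparing with the middle element.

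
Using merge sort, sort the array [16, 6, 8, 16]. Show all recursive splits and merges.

Merge sort trace:

Split: [16, 6, 8, 16] -> [16, 6] and [8, 16]
  Split: [16, 6] -> [16] and [6]
  Merge: [16] + [6] -> [6, 16]
  Split: [8, 16] -> [8] and [16]
  Merge: [8] + [16] -> [8, 16]
Merge: [6, 16] + [8, 16] -> [6, 8, 16, 16]

Final sorted array: [6, 8, 16, 16]

The merge sort proceeds by recursively splitting the array and merging sorted halves.
After all merges, the sorted array is [6, 8, 16, 16].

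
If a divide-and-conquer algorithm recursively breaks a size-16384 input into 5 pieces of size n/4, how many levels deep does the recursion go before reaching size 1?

For divide and conquer with division factor 4:

Problem sizes at each level:
Level 0: 16384
Level 1: 4096
Level 2: 1024
Level 3: 256
Level 4: 64
Level 5: 16
Level 6: 4
Level 7: 1

The root is level 0 and the size-1 base case is level 7 (the tree spans levels 0 through 7, i.e. 8 levels counting the root), so the depth is the number of divisions: log_4(16384) = 7

The recursion tree depth is log_4(16384) = 7. At each level, the problem size is divided by 4, so it takes 7 divisions to reduce to a base case of size 1. The algorithm makes 5 recursive calls at each level.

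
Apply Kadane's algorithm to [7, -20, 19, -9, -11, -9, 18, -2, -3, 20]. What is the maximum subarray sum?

Using Kadane's algorithm on [7, -20, 19, -9, -11, -9, 18, -2, -3, 20]:

Scanning through the array:
Position 1 (value -20): max_ending_here = -13, max_so_far = 7
Position 2 (value 19): max_ending_here = 19, max_so_far = 19
Position 3 (value -9): max_ending_here = 10, max_so_far = 19
Position 4 (value -11): max_ending_here = -1, max_so_far = 19
Position 5 (value -9): max_ending_here = -9, max_so_far = 19
Position 6 (value 18): max_ending_here = 18, max_so_far = 19
Position 7 (value -2): max_ending_here = 16, max_so_far = 19
Position 8 (value -3): max_ending_here = 13, max_so_far = 19
Position 9 (value 20): max_ending_here = 33, max_so_far = 33

Maximum subarray: [18, -2, -3, 20]
Maximum sum: 33

The maximum subarray is [18, -2, -3, 20] with sum 33. This subarray runs from index 6 to index 9.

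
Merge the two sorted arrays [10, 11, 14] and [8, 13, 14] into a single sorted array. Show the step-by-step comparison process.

Merging process:

Compare 10 vs 8: take 8 from right. Merged: [8]
Compare 10 vs 13: take 10 from left. Merged: [8, 10]
Compare 11 vs 13: take 11 from left. Merged: [8, 10, 11]
Compare 14 vs 13: take 13 from right. Merged: [8, 10, 11, 13]
Compare 14 vs 14: take 14 from left. Merged: [8, 10, 11, 13, 14]
Append remaining from right: [14]. Merged: [8, 10, 11, 13, 14, 14]

Final merged array: [8, 10, 11, 13, 14, 14]
Total comparisons: 5

The merged array is [8, 10, 11, 13, 14, 14], requiring 5 comparisons. The merge step runs in O(n) time where n is the total number of elements.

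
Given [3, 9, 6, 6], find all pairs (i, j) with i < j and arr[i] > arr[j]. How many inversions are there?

Finding inversions in [3, 9, 6, 6]:

(1, 2): arr[1]=9 > arr[2]=6
(1, 3): arr[1]=9 > arr[3]=6

Total inversions: 2

The array has 2 inversion(s): (1,2), (1,3). Each pair (i,j) satisfies i < j and arr[i] > arr[j].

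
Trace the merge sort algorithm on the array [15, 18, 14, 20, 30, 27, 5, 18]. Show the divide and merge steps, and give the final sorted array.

Merge sort trace:

Split: [15, 18, 14, 20, 30, 27, 5, 18] -> [15, 18, 14, 20] and [30, 27, 5, 18]
  Split: [15, 18, 14, 20] -> [15, 18] and [14, 20]
    Split: [15, 18] -> [15] and [18]
    Merge: [15] + [18] -> [15, 18]
    Split: [14, 20] -> [14] and [20]
    Merge: [14] + [20] -> [14, 20]
  Merge: [15, 18] + [14, 20] -> [14, 15, 18, 20]
  Split: [30, 27, 5, 18] -> [30, 27] and [5, 18]
    Split: [30, 27] -> [30] and [27]
    Merge: [30] + [27] -> [27, 30]
    Split: [5, 18] -> [5] and [18]
    Merge: [5] + [18] -> [5, 18]
  Merge: [27, 30] + [5, 18] -> [5, 18, 27, 30]
Merge: [14, 15, 18, 20] + [5, 18, 27, 30] -> [5, 14, 15, 18, 18, 20, 27, 30]

Final sorted array: [5, 14, 15, 18, 18, 20, 27, 30]

The merge sort proceeds by recursively splitting the array and merging sorted halves.
After all merges, the sorted array is [5, 14, 15, 18, 18, 20, 27, 30].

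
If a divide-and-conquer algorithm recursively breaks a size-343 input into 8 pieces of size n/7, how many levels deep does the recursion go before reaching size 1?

For divide and conquer with division factor 7:

Problem sizes at each level:
Level 0: 343
Level 1: 49
Level 2: 7
Level 3: 1

The root is level 0 and the size-1 base case is level 3 (the tree spans levels 0 through 3, i.e. 4 levels counting the root), so the depth is the number of divisions: log_7(343) = 3

The recursion tree depth is log_7(343) = 3. At each level, the problem size is divided by 7, so it takes 3 divisions to reduce to a base case of size 1. The algorithm makes 8 recursive calls at each level.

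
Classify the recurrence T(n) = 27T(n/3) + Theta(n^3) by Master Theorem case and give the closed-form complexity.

Master Theorem for T(n) = 27T(n/3) + O(n^3):

a = 27, b = 3, c = 3
log_b(a) = log_3(27) = 3.0000

Case 2: c = 3 = log_3(27) = 3.0000
T(n) = O(n^3 log n) = O(n^3 log n)

For T(n) = 27T(n/3) + O(n^3): log_3(27) = 3.0000. This is Case 2 of the Master Theorem (c = log_b(a), equal work at all levels), giving O(n^3 log n).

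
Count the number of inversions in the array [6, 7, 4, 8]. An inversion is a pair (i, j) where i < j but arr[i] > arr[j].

Finding inversions in [6, 7, 4, 8]:

(0, 2): arr[0]=6 > arr[2]=4
(1, 2): arr[1]=7 > arr[2]=4

Total inversions: 2

The array has 2 inversion(s): (0,2), (1,2). Each pair (i,j) satisfies i < j and arr[i] > arr[j].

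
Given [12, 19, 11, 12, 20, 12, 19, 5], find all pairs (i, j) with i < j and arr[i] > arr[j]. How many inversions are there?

Finding inversions in [12, 19, 11, 12, 20, 12, 19, 5]:

(0, 2): arr[0]=12 > arr[2]=11
(0, 7): arr[0]=12 > arr[7]=5
(1, 2): arr[1]=19 > arr[2]=11
(1, 3): arr[1]=19 > arr[3]=12
(1, 5): arr[1]=19 > arr[5]=12
(1, 7): arr[1]=19 > arr[7]=5
(2, 7): arr[2]=11 > arr[7]=5
(3, 7): arr[3]=12 > arr[7]=5
(4, 5): arr[4]=20 > arr[5]=12
(4, 6): arr[4]=20 > arr[6]=19
(4, 7): arr[4]=20 > arr[7]=5
(5, 7): arr[5]=12 > arr[7]=5
(6, 7): arr[6]=19 > arr[7]=5

Total inversions: 13

The array has 13 inversion(s): (0,2), (0,7), (1,2), (1,3), (1,5), (1,7), (2,7), (3,7), (4,5), (4,6), (4,7), (5,7), (6,7). Each pair (i,j) satisfies i < j and arr[i] > arr[j].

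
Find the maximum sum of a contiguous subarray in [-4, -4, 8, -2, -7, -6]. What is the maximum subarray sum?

Using Kadane's algorithm on [-4, -4, 8, -2, -7, -6]:

Scanning through the array:
Position 1 (value -4): max_ending_here = -4, max_so_far = -4
Position 2 (value 8): max_ending_here = 8, max_so_far = 8
Position 3 (value -2): max_ending_here = 6, max_so_far = 8
Position 4 (value -7): max_ending_here = -1, max_so_far = 8
Position 5 (value -6): max_ending_here = -6, max_so_far = 8

Maximum subarray: [8]
Maximum sum: 8

The maximum subarray is [8] with sum 8. This subarray runs from index 2 to index 2.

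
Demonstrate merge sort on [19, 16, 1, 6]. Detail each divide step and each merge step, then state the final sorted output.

Merge sort trace:

Split: [19, 16, 1, 6] -> [19, 16] and [1, 6]
  Split: [19, 16] -> [19] and [16]
  Merge: [19] + [16] -> [16, 19]
  Split: [1, 6] -> [1] and [6]
  Merge: [1] + [6] -> [1, 6]
Merge: [16, 19] + [1, 6] -> [1, 6, 16, 19]

Final sorted array: [1, 6, 16, 19]

The merge sort proceeds by recursively splitting the array and merging sorted halves.
After all merges, the sorted array is [1, 6, 16, 19].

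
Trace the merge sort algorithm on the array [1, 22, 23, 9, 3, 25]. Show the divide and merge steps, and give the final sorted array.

Merge sort trace:

Split: [1, 22, 23, 9, 3, 25] -> [1, 22, 23] and [9, 3, 25]
  Split: [1, 22, 23] -> [1] and [22, 23]
    Split: [22, 23] -> [22] and [23]
    Merge: [22] + [23] -> [22, 23]
  Merge: [1] + [22, 23] -> [1, 22, 23]
  Split: [9, 3, 25] -> [9] and [3, 25]
    Split: [3, 25] -> [3] and [25]
    Merge: [3] + [25] -> [3, 25]
  Merge: [9] + [3, 25] -> [3, 9, 25]
Merge: [1, 22, 23] + [3, 9, 25] -> [1, 3, 9, 22, 23, 25]

Final sorted array: [1, 3, 9, 22, 23, 25]

The merge sort proceeds by recursively splitting the array and merging sorted halves.
After all merges, the sorted array is [1, 3, 9, 22, 23, 25].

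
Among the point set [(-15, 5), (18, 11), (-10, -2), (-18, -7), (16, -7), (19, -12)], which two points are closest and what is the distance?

Computing all pairwise distances among 6 points:

d((-15, 5), (18, 11)) = 33.541
d((-15, 5), (-10, -2)) = 8.6023
d((-15, 5), (-18, -7)) = 12.3693
d((-15, 5), (16, -7)) = 33.2415
d((-15, 5), (19, -12)) = 38.0132
d((18, 11), (-10, -2)) = 30.8707
d((18, 11), (-18, -7)) = 40.2492
d((18, 11), (16, -7)) = 18.1108
d((18, 11), (19, -12)) = 23.0217
d((-10, -2), (-18, -7)) = 9.434
d((-10, -2), (16, -7)) = 26.4764
d((-10, -2), (19, -12)) = 30.6757
d((-18, -7), (16, -7)) = 34.0
d((-18, -7), (19, -12)) = 37.3363
d((16, -7), (19, -12)) = 5.831 <-- minimum

Closest pair: (16, -7) and (19, -12) with distance 5.831

The closest pair is (16, -7) and (19, -12) with Euclidean distance 5.831. For 6 points, brute-force pairwise comparison is shown above. For large n, the divide-and-conquer algorithm (sort by x, recurse on halves, check the dividing strip) achieves O(n log n).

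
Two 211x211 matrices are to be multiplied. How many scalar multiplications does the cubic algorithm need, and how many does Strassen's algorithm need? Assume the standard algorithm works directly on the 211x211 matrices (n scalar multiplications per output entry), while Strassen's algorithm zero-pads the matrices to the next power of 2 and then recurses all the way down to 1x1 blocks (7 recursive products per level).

Matrix multiplication for 211x211 matrices:

Strassen's algorithm requires power-of-2 dimensions. Pad 211x211 to 256x256 (next power of 2).

Standard algorithm: 211^3 = 9393931 multiplications
Strassen's algorithm: 7^(log2(256)) = 7^8 = 5764801 multiplications
Savings: 9393931 - 5764801 = 3629130 multiplications

Standard: 9393931 multiplications (211^3). Strassen: 5764801 multiplications (7^8, after padding to 256x256). Strassen reduces 8 recursive multiplications to 7 at each level.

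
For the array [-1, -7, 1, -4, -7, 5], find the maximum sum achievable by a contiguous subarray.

Using Kadane's algorithm on [-1, -7, 1, -4, -7, 5]:

Scanning through the array:
Position 1 (value -7): max_ending_here = -7, max_so_far = -1
Position 2 (value 1): max_ending_here = 1, max_so_far = 1
Position 3 (value -4): max_ending_here = -3, max_so_far = 1
Position 4 (value -7): max_ending_here = -7, max_so_far = 1
Position 5 (value 5): max_ending_here = 5, max_so_far = 5

Maximum subarray: [5]
Maximum sum: 5

The maximum subarray is [5] with sum 5. This subarray runs from index 5 to index 5.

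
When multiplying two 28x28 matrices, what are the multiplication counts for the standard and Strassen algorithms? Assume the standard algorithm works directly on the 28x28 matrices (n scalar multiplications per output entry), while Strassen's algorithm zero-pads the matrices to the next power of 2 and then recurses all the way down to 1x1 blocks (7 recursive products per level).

Matrix multiplication for 28x28 matrices:

Strassen's algorithm requires power-of-2 dimensions. Pad 28x28 to 32x32 (next power of 2).

Standard algorithm: 28^3 = 21952 multiplications
Strassen's algorithm: 7^(log2(32)) = 7^5 = 16807 multiplications
Savings: 21952 - 16807 = 5145 multiplications

Standard: 21952 multiplications (28^3). Strassen: 16807 multiplications (7^5, after padding to 32x32). Strassen reduces 8 recursive multiplications to 7 at each level.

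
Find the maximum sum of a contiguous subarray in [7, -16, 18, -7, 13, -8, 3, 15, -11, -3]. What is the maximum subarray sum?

Using Kadane's algorithm on [7, -16, 18, -7, 13, -8, 3, 15, -11, -3]:

Scanning through the array:
Position 1 (value -16): max_ending_here = -9, max_so_far = 7
Position 2 (value 18): max_ending_here = 18, max_so_far = 18
Position 3 (value -7): max_ending_here = 11, max_so_far = 18
Position 4 (value 13): max_ending_here = 24, max_so_far = 24
Position 5 (value -8): max_ending_here = 16, max_so_far = 24
Position 6 (value 3): max_ending_here = 19, max_so_far = 24
Position 7 (value 15): max_ending_here = 34, max_so_far = 34
Position 8 (value -11): max_ending_here = 23, max_so_far = 34
Position 9 (value -3): max_ending_here = 20, max_so_far = 34

Maximum subarray: [18, -7, 13, -8, 3, 15]
Maximum sum: 34

The maximum subarray is [18, -7, 13, -8, 3, 15] with sum 34. This subarray runs from index 2 to index 7.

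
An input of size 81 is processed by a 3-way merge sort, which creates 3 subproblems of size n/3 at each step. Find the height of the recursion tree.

For divide and conquer with division factor 3:

Problem sizes at each level:
Level 0: 81
Level 1: 27
Level 2: 9
Level 3: 3
Level 4: 1

The root is level 0 and the size-1 base case is level 4 (the tree spans levels 0 through 4, i.e. 5 levels counting the root), so the depth is the number of divisions: log_3(81) = 4

The recursion tree depth is log_3(81) = 4. At each level, the problem size is divided by 3, so it takes 4 divisions to reduce to a base case of size 1. The algorithm makes 3 recursive calls at each level.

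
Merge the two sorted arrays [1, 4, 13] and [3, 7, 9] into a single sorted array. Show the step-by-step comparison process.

Merging process:

Compare 1 vs 3: take 1 from left. Merged: [1]
Compare 4 vs 3: take 3 from right. Merged: [1, 3]
Compare 4 vs 7: take 4 from left. Merged: [1, 3, 4]
Compare 13 vs 7: take 7 from right. Merged: [1, 3, 4, 7]
Compare 13 vs 9: take 9 from right. Merged: [1, 3, 4, 7, 9]
Append remaining from left: [13]. Merged: [1, 3, 4, 7, 9, 13]

Final merged array: [1, 3, 4, 7, 9, 13]
Total comparisons: 5

The merged array is [1, 3, 4, 7, 9, 13], requiring 5 comparisons. The merge step runs in O(n) time where n is the total number of elements.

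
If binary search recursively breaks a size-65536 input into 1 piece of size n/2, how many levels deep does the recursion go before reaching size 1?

For divide and conquer with division factor 2:

Problem sizes at each level:
Level 0: 65536
Level 1: 32768
Level 2: 16384
Level 3: 8192
Level 4: 4096
Level 5: 2048
Level 6: 1024
Level 7: 512
Level 8: 256
Level 9: 128
Level 10: 64
Level 11: 32
Level 12: 16
Level 13: 8
Level 14: 4
Level 15: 2
Level 16: 1

The root is level 0 and the size-1 base case is level 16 (the tree spans levels 0 through 16, i.e. 17 levels counting the root), so the depth is the number of divisions: log_2(65536) = 16

The recursion tree depth is log_2(65536) = 16. At each level, the problem size is divided by 2, so it takes 16 divisions to reduce to a base case of size 1. The algorithm makes 1 recursive call at each level.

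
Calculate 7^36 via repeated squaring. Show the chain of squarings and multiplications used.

Computing 7^36 by squaring (build up from 7^1; each line after the first costs one multiplication):

7^1 = 7
7^2 = (7^1)^2 = 7^2 = 49
7^4 = (7^2)^2 = 49^2 = 2401
7^8 = (7^4)^2 = 2401^2 = 5764801
7^9 = 7 * 7^8 = 7 * 5764801 = 40353607
7^18 = (7^9)^2 = 40353607^2 = 1628413597910449
7^36 = (7^18)^2 = 1628413597910449^2 = 2651730845859653471779023381601

Result: 2651730845859653471779023381601
Multiplications needed: 6 (6 lines after 7^1)

7^36 = 2651730845859653471779023381601. Using exponentiation by squaring, this requires 6 multiplications. The key idea: if the exponent is even, square the half-power; if odd, multiply by the base once.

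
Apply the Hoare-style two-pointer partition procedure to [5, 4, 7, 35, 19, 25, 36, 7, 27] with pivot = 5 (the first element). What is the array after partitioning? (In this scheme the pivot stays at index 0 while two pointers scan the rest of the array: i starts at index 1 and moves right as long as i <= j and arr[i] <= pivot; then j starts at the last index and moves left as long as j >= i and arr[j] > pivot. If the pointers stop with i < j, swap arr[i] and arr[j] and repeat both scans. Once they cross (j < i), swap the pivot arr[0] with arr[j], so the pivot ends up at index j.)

Hoare-style two-pointer partition with pivot = 5:

Initial array: [5, 4, 7, 35, 19, 25, 36, 7, 27]

Pointers start at i = 1, j = 8.
i ends at 2, j ends at 1: the pointers have crossed (j < i), so scanning stops.

Swap pivot arr[0] with arr[1] to place pivot at position 1: [4, 5, 7, 35, 19, 25, 36, 7, 27]
Pivot position: 1

After partitioning with pivot 5, the array becomes [4, 5, 7, 35, 19, 25, 36, 7, 27]. The pivot is placed at index 1. All elements to the left of the pivot are <= 5, and all elements to the right are > 5.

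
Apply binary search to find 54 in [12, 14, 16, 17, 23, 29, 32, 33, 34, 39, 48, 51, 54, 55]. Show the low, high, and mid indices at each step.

Binary search for 54 in [12, 14, 16, 17, 23, 29, 32, 33, 34, 39, 48, 51, 54, 55]:

lo=0, hi=13, mid=6, arr[mid]=32 -> 32 < 54, search right half
lo=7, hi=13, mid=10, arr[mid]=48 -> 48 < 54, search right half
lo=11, hi=13, mid=12, arr[mid]=54 -> Found target at index 12!

Binary search finds 54 at index 12 after 3 comparisons. The search repeatedly halves the search space by comparing with the middle element.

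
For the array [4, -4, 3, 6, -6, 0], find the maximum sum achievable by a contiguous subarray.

Using Kadane's algorithm on [4, -4, 3, 6, -6, 0]:

Scanning through the array:
Position 1 (value -4): max_ending_here = 0, max_so_far = 4
Position 2 (value 3): max_ending_here = 3, max_so_far = 4
Position 3 (value 6): max_ending_here = 9, max_so_far = 9
Position 4 (value -6): max_ending_here = 3, max_so_far = 9
Position 5 (value 0): max_ending_here = 3, max_so_far = 9

Maximum subarray: [4, -4, 3, 6]
Maximum sum: 9

The maximum subarray is [4, -4, 3, 6] with sum 9. This subarray runs from index 0 to index 3.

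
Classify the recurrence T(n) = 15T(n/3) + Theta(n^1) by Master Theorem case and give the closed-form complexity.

Master Theorem for T(n) = 15T(n/3) + O(n^1):

a = 15, b = 3, c = 1
log_b(a) = log_3(15) = 2.4650

Case 1: c = 1 < log_3(15) = 2.4650
T(n) = O(n^(log_3 15))

For T(n) = 15T(n/3) + O(n^1): log_3(15) = 2.4650. This is Case 1 of the Master Theorem (c < log_b(a), work dominated by leaves), giving O(n^(log_3 15)).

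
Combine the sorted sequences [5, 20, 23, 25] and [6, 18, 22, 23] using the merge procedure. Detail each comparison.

Merging process:

Compare 5 vs 6: take 5 from left. Merged: [5]
Compare 20 vs 6: take 6 from right. Merged: [5, 6]
Compare 20 vs 18: take 18 from right. Merged: [5, 6, 18]
Compare 20 vs 22: take 20 from left. Merged: [5, 6, 18, 20]
Compare 23 vs 22: take 22 from right. Merged: [5, 6, 18, 20, 22]
Compare 23 vs 23: take 23 from left. Merged: [5, 6, 18, 20, 22, 23]
Compare 25 vs 23: take 23 from right. Merged: [5, 6, 18, 20, 22, 23, 23]
Append remaining from left: [25]. Merged: [5, 6, 18, 20, 22, 23, 23, 25]

Final merged array: [5, 6, 18, 20, 22, 23, 23, 25]
Total comparisons: 7

The merged array is [5, 6, 18, 20, 22, 23, 23, 25], requiring 7 comparisons. The merge step runs in O(n) time where n is the total number of elements.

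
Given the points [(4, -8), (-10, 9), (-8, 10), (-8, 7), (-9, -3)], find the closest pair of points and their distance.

Computing all pairwise distances among 5 points:

d((4, -8), (-10, 9)) = 22.0227
d((4, -8), (-8, 10)) = 21.6333
d((4, -8), (-8, 7)) = 19.2094
d((4, -8), (-9, -3)) = 13.9284
d((-10, 9), (-8, 10)) = 2.2361 <-- minimum
d((-10, 9), (-8, 7)) = 2.8284
d((-10, 9), (-9, -3)) = 12.0416
d((-8, 10), (-8, 7)) = 3.0
d((-8, 10), (-9, -3)) = 13.0384
d((-8, 7), (-9, -3)) = 10.0499

Closest pair: (-10, 9) and (-8, 10) with distance 2.2361

The closest pair is (-10, 9) and (-8, 10) with Euclidean distance 2.2361. For 5 points, brute-force pairwise comparison is shown above. For large n, the divide-and-conquer algorithm (sort by x, recurse on halves, check the dividing strip) achieves O(n log n).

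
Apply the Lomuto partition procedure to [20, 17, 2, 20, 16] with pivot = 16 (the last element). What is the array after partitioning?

Lomuto partition with pivot = 16:

Initial array: [20, 17, 2, 20, 16]

arr[0]=20 > 16: no swap
arr[1]=17 > 16: no swap
arr[2]=2 <= 16: swap with position 0, array becomes [2, 17, 20, 20, 16]
arr[3]=20 > 16: no swap

Place pivot at position 1: [2, 16, 20, 20, 17]
Pivot position: 1

After partitioning with pivot 16, the array becomes [2, 16, 20, 20, 17]. The pivot is placed at index 1. All elements to the left of the pivot are <= 16, and all elements to the right are > 16.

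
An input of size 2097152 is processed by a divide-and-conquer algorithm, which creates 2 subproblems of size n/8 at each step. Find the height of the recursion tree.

For divide and conquer with division factor 8:

Problem sizes at each level:
Level 0: 2097152
Level 1: 262144
Level 2: 32768
Level 3: 4096
Level 4: 512
Level 5: 64
Level 6: 8
Level 7: 1

The root is level 0 and the size-1 base case is level 7 (the tree spans levels 0 through 7, i.e. 8 levels counting the root), so the depth is the number of divisions: log_8(2097152) = 7

The recursion tree depth is log_8(2097152) = 7. At each level, the problem size is divided by 8, so it takes 7 divisions to reduce to a base case of size 1. The algorithm makes 2 recursive calls at each level.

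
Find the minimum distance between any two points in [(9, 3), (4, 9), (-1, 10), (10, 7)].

Computing all pairwise distances among 4 points:

d((9, 3), (4, 9)) = 7.8102
d((9, 3), (-1, 10)) = 12.2066
d((9, 3), (10, 7)) = 4.1231 <-- minimum
d((4, 9), (-1, 10)) = 5.099
d((4, 9), (10, 7)) = 6.3246
d((-1, 10), (10, 7)) = 11.4018

Closest pair: (9, 3) and (10, 7) with distance 4.1231

The closest pair is (9, 3) and (10, 7) with Euclidean distance 4.1231. For 4 points, brute-force pairwise comparison is shown above. For large n, the divide-and-conquer algorithm (sort by x, recurse on halves, check the dividing strip) achieves O(n log n).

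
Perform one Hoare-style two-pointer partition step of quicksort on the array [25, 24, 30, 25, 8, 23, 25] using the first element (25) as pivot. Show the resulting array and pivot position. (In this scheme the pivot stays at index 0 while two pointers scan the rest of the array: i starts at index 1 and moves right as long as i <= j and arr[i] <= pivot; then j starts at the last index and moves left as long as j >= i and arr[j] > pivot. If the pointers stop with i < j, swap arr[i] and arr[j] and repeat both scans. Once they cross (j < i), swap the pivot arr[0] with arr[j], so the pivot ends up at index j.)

Hoare-style two-pointer partition with pivot = 25:

Initial array: [25, 24, 30, 25, 8, 23, 25]

Pointers start at i = 1, j = 6.
i stops at index 2 (arr[2]=30 > 25), j stops at index 6 (arr[6]=25 <= 25): swap arr[2] and arr[6], array becomes [25, 24, 25, 25, 8, 23, 30]
i ends at 6, j ends at 5: the pointers have crossed (j < i), so scanning stops.

Swap pivot arr[0] with arr[5] to place pivot at position 5: [23, 24, 25, 25, 8, 25, 30]
Pivot position: 5

After partitioning with pivot 25, the array becomes [23, 24, 25, 25, 8, 25, 30]. The pivot is placed at index 5. All elements to the left of the pivot are <= 25, and all elements to the right are > 25.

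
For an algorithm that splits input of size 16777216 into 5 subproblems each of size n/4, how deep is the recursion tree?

For divide and conquer with division factor 4:

Problem sizes at each level:
Level 0: 16777216
Level 1: 4194304
Level 2: 1048576
Level 3: 262144
Level 4: 65536
Level 5: 16384
Level 6: 4096
Level 7: 1024
Level 8: 256
Level 9: 64
Level 10: 16
Level 11: 4
Level 12: 1

The root is level 0 and the size-1 base case is level 12 (the tree spans levels 0 through 12, i.e. 13 levels counting the root), so the depth is the number of divisions: log_4(16777216) = 12

The recursion tree depth is log_4(16777216) = 12. At each level, the problem size is divided by 4, so it takes 12 divisions to reduce to a base case of size 1. The algorithm makes 5 recursive calls at each level.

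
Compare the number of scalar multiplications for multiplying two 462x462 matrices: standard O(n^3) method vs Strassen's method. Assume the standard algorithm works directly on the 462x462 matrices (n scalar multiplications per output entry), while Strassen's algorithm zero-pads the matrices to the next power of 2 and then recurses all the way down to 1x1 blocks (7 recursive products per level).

Matrix multiplication for 462x462 matrices:

Strassen's algorithm requires power-of-2 dimensions. Pad 462x462 to 512x512 (next power of 2).

Standard algorithm: 462^3 = 98611128 multiplications
Strassen's algorithm: 7^(log2(512)) = 7^9 = 40353607 multiplications
Savings: 98611128 - 40353607 = 58257521 multiplications

Standard: 98611128 multiplications (462^3). Strassen: 40353607 multiplications (7^9, after padding to 512x512). Strassen reduces 8 recursive multiplications to 7 at each level.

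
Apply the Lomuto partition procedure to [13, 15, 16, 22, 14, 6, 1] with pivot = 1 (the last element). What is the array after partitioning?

Lomuto partition with pivot = 1:

Initial array: [13, 15, 16, 22, 14, 6, 1]

arr[0]=13 > 1: no swap
arr[1]=15 > 1: no swap
arr[2]=16 > 1: no swap
arr[3]=22 > 1: no swap
arr[4]=14 > 1: no swap
arr[5]=6 > 1: no swap

Place pivot at position 0: [1, 15, 16, 22, 14, 6, 13]
Pivot position: 0

After partitioning with pivot 1, the array becomes [1, 15, 16, 22, 14, 6, 13]. The pivot is placed at index 0. All elements to the left of the pivot are <= 1, and all elements to the right are > 1.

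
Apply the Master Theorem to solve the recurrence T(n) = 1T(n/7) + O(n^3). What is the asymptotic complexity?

Master Theorem for T(n) = 1T(n/7) + O(n^3):

a = 1, b = 7, c = 3
log_b(a) = log_7(1) = 0.0000

Case 3: c = 3 > log_7(1) = 0.0000
T(n) = O(n^3) = O(n^3)

For T(n) = 1T(n/7) + O(n^3): log_7(1) = 0.0000. This is Case 3 of the Master Theorem (c > log_b(a), work dominated by root), giving O(n^3).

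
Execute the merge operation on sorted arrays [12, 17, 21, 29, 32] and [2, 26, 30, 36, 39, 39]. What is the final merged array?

Merging process:

Compare 12 vs 2: take 2 from right. Merged: [2]
Compare 12 vs 26: take 12 from left. Merged: [2, 12]
Compare 17 vs 26: take 17 from left. Merged: [2, 12, 17]
Compare 21 vs 26: take 21 from left. Merged: [2, 12, 17, 21]
Compare 29 vs 26: take 26 from right. Merged: [2, 12, 17, 21, 26]
Compare 29 vs 30: take 29 from left. Merged: [2, 12, 17, 21, 26, 29]
Compare 32 vs 30: take 30 from right. Merged: [2, 12, 17, 21, 26, 29, 30]
Compare 32 vs 36: take 32 from left. Merged: [2, 12, 17, 21, 26, 29, 30, 32]
Append remaining from right: [36, 39, 39]. Merged: [2, 12, 17, 21, 26, 29, 30, 32, 36, 39, 39]

Final merged array: [2, 12, 17, 21, 26, 29, 30, 32, 36, 39, 39]
Total comparisons: 8

The merged array is [2, 12, 17, 21, 26, 29, 30, 32, 36, 39, 39], requiring 8 comparisons. The merge step runs in O(n) time where n is the total number of elements.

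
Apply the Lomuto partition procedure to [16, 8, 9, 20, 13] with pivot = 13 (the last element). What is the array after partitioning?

Lomuto partition with pivot = 13:

Initial array: [16, 8, 9, 20, 13]

arr[0]=16 > 13: no swap
arr[1]=8 <= 13: swap with position 0, array becomes [8, 16, 9, 20, 13]
arr[2]=9 <= 13: swap with position 1, array becomes [8, 9, 16, 20, 13]
arr[3]=20 > 13: no swap

Place pivot at position 2: [8, 9, 13, 20, 16]
Pivot position: 2

After partitioning with pivot 13, the array becomes [8, 9, 13, 20, 16]. The pivot is placed at index 2. All elements to the left of the pivot are <= 13, and all elements to the right are > 13.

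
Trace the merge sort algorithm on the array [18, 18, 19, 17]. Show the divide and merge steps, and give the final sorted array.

Merge sort trace:

Split: [18, 18, 19, 17] -> [18, 18] and [19, 17]
  Split: [18, 18] -> [18] and [18]
  Merge: [18] + [18] -> [18, 18]
  Split: [19, 17] -> [19] and [17]
  Merge: [19] + [17] -> [17, 19]
Merge: [18, 18] + [17, 19] -> [17, 18, 18, 19]

Final sorted array: [17, 18, 18, 19]

The merge sort proceeds by recursively splitting the array and merging sorted halves.
After all merges, the sorted array is [17, 18, 18, 19].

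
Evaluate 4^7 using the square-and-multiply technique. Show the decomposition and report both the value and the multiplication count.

Computing 4^7 by squaring (build up from 4^1; each line after the first costs one multiplication):

4^1 = 4
4^2 = (4^1)^2 = 4^2 = 16
4^3 = 4 * 4^2 = 4 * 16 = 64
4^6 = (4^3)^2 = 64^2 = 4096
4^7 = 4 * 4^6 = 4 * 4096 = 16384

Result: 16384
Multiplications needed: 4 (4 lines after 4^1)

4^7 = 16384. Using exponentiation by squaring, this requires 4 multiplications. The key idea: if the exponent is even, square the half-power; if odd, multiply by the base once.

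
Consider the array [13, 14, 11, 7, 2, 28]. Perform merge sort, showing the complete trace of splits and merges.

Merge sort trace:

Split: [13, 14, 11, 7, 2, 28] -> [13, 14, 11] and [7, 2, 28]
  Split: [13, 14, 11] -> [13] and [14, 11]
    Split: [14, 11] -> [14] and [11]
    Merge: [14] + [11] -> [11, 14]
  Merge: [13] + [11, 14] -> [11, 13, 14]
  Split: [7, 2, 28] -> [7] and [2, 28]
    Split: [2, 28] -> [2] and [28]
    Merge: [2] + [28] -> [2, 28]
  Merge: [7] + [2, 28] -> [2, 7, 28]
Merge: [11, 13, 14] + [2, 7, 28] -> [2, 7, 11, 13, 14, 28]

Final sorted array: [2, 7, 11, 13, 14, 28]

The merge sort proceeds by recursively splitting the array and merging sorted halves.
After all merges, the sorted array is [2, 7, 11, 13, 14, 28].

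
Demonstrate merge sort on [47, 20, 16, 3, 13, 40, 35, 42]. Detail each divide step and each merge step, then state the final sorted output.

Merge sort trace:

Split: [47, 20, 16, 3, 13, 40, 35, 42] -> [47, 20, 16, 3] and [13, 40, 35, 42]
  Split: [47, 20, 16, 3] -> [47, 20] and [16, 3]
    Split: [47, 20] -> [47] and [20]
    Merge: [47] + [20] -> [20, 47]
    Split: [16, 3] -> [16] and [3]
    Merge: [16] + [3] -> [3, 16]
  Merge: [20, 47] + [3, 16] -> [3, 16, 20, 47]
  Split: [13, 40, 35, 42] -> [13, 40] and [35, 42]
    Split: [13, 40] -> [13] and [40]
    Merge: [13] + [40] -> [13, 40]
    Split: [35, 42] -> [35] and [42]
    Merge: [35] + [42] -> [35, 42]
  Merge: [13, 40] + [35, 42] -> [13, 35, 40, 42]
Merge: [3, 16, 20, 47] + [13, 35, 40, 42] -> [3, 13, 16, 20, 35, 40, 42, 47]

Final sorted array: [3, 13, 16, 20, 35, 40, 42, 47]

The merge sort proceeds by recursively splitting the array and merging sorted halves.
After all merges, the sorted array is [3, 13, 16, 20, 35, 40, 42, 47].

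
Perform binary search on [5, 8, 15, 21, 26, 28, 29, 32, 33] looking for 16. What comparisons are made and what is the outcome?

Binary search for 16 in [5, 8, 15, 21, 26, 28, 29, 32, 33]:

lo=0, hi=8, mid=4, arr[mid]=26 -> 26 > 16, search left half
lo=0, hi=3, mid=1, arr[mid]=8 -> 8 < 16, search right half
lo=2, hi=3, mid=2, arr[mid]=15 -> 15 < 16, search right half
lo=3, hi=3, mid=3, arr[mid]=21 -> 21 > 16, search left half
lo=3 > hi=2, target 16 not found

Binary search determines that 16 is not in the array after 4 comparisons. The search space was exhausted without finding the target.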